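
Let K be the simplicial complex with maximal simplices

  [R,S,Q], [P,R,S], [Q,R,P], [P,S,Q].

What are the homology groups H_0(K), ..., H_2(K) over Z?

H_0 ≅ Z,  H_1 = 0,  H_2 ≅ Z.

Order the vertices as P < Q < R < S. Listing each simplex with vertices in this order, K has dimension 2 with simplices:

  0-simplices (4): P, Q, R, S
  1-simplices (6): PQ, PR, PS, QR, QS, RS
  2-simplices (4): PQR, PQS, PRS, QRS

Hence C_0 ≅ Z^4, C_1 ≅ Z^6, C_2 ≅ Z^4.

∂_1: C_1 → C_0 sends each edge [p,q] (with p < q) to q − p.
The 4×6 boundary matrix has rank 3 and Smith normal form diag(1,1,1).

∂_2: C_2 → C_1 acts by ∂[p,q,r] = [q,r] − [p,r] + [p,q]. For instance
  ∂PRS = RS − PS + PR,
  ∂QRS = RS − QS + QR.
This gives a 6×4 integer matrix of rank 3; reducing to Smith normal form yields diagonal entries (1,1,1).

Reading off H_k = ker ∂_k / im ∂_{k+1}:

  H_0: rank C_0 − rank ∂_1 = 4 − 3 = 1, and the invariant factors of ∂_1 are all 1, so H_0 ≅ Z.
  H_1: rank ker ∂_1 − rank ∂_2 = (6 − 3) − 3 = 0, and the invariant factors of ∂_2 are all 1, so H_1 ≅ 0.
  H_2: rank ker ∂_2 − rank ∂_3 = (4 − 3) − 0 = 1, and there is no ∂_3, so H_2 ≅ Z.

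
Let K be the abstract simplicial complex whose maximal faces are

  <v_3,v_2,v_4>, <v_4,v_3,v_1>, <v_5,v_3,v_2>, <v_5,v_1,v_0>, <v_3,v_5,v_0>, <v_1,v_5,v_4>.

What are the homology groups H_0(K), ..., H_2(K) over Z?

H_0 ≅ Z,  H_1 ≅ Z,  H_2 = 0.

Order the vertices as v_0 < v_1 < v_2 < v_3 < v_4 < v_5. Listing each simplex with vertices in this order, K has dimension 2 with simplices:

  0-simplices (6): [v_0], [v_1], [v_2], [v_3], [v_4], [v_5]
  1-simplices (12): [v_0,v_1], [v_0,v_3], [v_0,v_5], [v_1,v_3], [v_1,v_4], [v_1,v_5], [v_2,v_3], [v_2,v_4], [v_2,v_5], [v_3,v_4], [v_3,v_5], [v_4,v_5]
  2-simplices (6): [v_0,v_1,v_5], [v_0,v_3,v_5], [v_1,v_3,v_4], [v_1,v_4,v_5], [v_2,v_3,v_4], [v_2,v_3,v_5]

Hence C_0 ≅ Z^6, C_1 ≅ Z^12, C_2 ≅ Z^6.

The boundary map ∂_1: C_1 → C_0 sends each edge [p,q] (with p < q) to q − p. For instance
  ∂[v_1,v_4] = [v_4] − [v_1].
As a 6×12 matrix over Z this has rank 5, with invariant factors (1,1,1,1,1).

Boundary ∂_2: C_2 → C_1 acts by ∂[p,q,r] = [q,r] − [p,r] + [p,q]. For instance
  ∂[v_1,v_4,v_5] = [v_4,v_5] − [v_1,v_5] + [v_1,v_4],
  ∂[v_0,v_3,v_5] = [v_3,v_5] − [v_0,v_5] + [v_0,v_3].
As a 12×6 matrix over Z this has rank 6, with invariant factors (1,1,1,1,1,1).

Reading off H_k = ker ∂_k / im ∂_{k+1}:

  H_0: rank C_0 − rank ∂_1 = 6 − 5 = 1, and the invariant factors of ∂_1 are all 1, so H_0 = Z.
  H_1: rank ker ∂_1 − rank ∂_2 = (12 − 5) − 6 = 1, and the invariant factors of ∂_2 are all 1, so H_1 = Z.
  H_2: rank ker ∂_2 − rank ∂_3 = (6 − 6) − 0 = 0, and there is no ∂_3, so H_2 = 0.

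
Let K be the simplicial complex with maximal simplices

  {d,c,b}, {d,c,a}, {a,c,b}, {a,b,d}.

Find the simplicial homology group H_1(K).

H_1 ≅ 0.

Fix the vertex order a < b < c < d and write every simplex with vertices in increasing order. Then dim K = 2 and the simplices of K are:

  0-simplices (4): a, b, c, d
  1-simplices (6): ab, ac, ad, bc, bd, cd
  2-simplices (4): abc, abd, acd, bcd

giving chain groups C_0 ≅ Z^4, C_1 ≅ Z^6, C_2 ≅ Z^4.

The boundary map ∂_1: C_1 → C_0 is given by ∂[p,q] = [q] − [p]. For instance
  ∂bd = d − b.
As a 4×6 matrix over Z this has rank 3, with invariant factors (1,1,1).

The boundary map ∂_2: C_2 → C_1 acts by ∂[p,q,r] = [q,r] − [p,r] + [p,q]. For instance
  ∂bcd = cd − bd + bc,
  ∂abd = bd − ad + ab.
The 6×4 boundary matrix has rank 3 and Smith normal form diag(1,1,1).

Computing H_k = (kernel of ∂_k) / (image of ∂_{k+1}):

  H_1: rank ker ∂_1 − rank ∂_2 = (6 − 3) − 3 = 0, and the invariant factors of ∂_2 are all 1, so H_1 = 0.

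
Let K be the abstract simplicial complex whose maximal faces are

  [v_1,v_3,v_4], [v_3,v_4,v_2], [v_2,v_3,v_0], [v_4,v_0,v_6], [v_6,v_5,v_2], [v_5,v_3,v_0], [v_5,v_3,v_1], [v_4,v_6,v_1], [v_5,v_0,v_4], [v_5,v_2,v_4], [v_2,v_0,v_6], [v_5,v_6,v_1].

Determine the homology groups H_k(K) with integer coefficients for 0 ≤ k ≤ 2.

Take the total order v_0 < v_1 < v_2 < v_3 < v_4 < v_5 < v_6 on the vertex set. Then K (dimension 2) consists of the simplices:

  0-simplices (7): [v_0], [v_1], [v_2], [v_3], [v_4], [v_5], [v_6]
  1-simplices (18): (18 of them)
  2-simplices (12): (12 of them)

giving chain groups C_0 ≅ Z^7, C_1 ≅ Z^18, C_2 ≅ Z^12.

∂_1: C_1 → C_0 sends each edge [p,q] (with p < q) to q − p. For instance
  ∂[v_0,v_6] = [v_6] − [v_0].
The 7×18 boundary matrix has rank 6 and Smith normal form diag(1,1,1,1,1,1).

The boundary map ∂_2: C_2 → C_1 acts by ∂[p,q,r] = [q,r] − [p,r] + [p,q]. For instance
  ∂[v_0,v_2,v_6] = [v_2,v_6] − [v_0,v_6] + [v_0,v_2],
  ∂[v_1,v_4,v_6] = [v_4,v_6] − [v_1,v_6] + [v_1,v_4].
The 18×12 boundary matrix has rank 12 and Smith normal form diag(1,1,1,1,1,1,1,1,1,1,1,2).

Now H_k = ker ∂_k / im ∂_{k+1}, so:

  H_0: rank C_0 − rank ∂_1 = 7 − 6 = 1, and the invariant factors of ∂_1 are all 1, so H_0 ≅ Z.
  H_1: rank ker ∂_1 − rank ∂_2 = (18 − 6) − 12 = 0, and ∂_2 has invariant factor 2 > 1, so H_1 ≅ Z/2.
  H_2: rank ker ∂_2 − rank ∂_3 = (12 − 12) − 0 = 0, and there is no ∂_3, so H_2 ≅ 0.

H_0 ≅ Z,  H_1 ≅ Z/2,  H_2 = 0.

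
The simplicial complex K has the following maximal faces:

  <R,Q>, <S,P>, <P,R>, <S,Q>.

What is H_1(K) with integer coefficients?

Order the vertices as P < Q < R < S. Listing each simplex with vertices in this order, K has dimension 1 with simplices:

  0-simplices (4): P, Q, R, S
  1-simplices (4): PR, PS, QR, QS

so the chain groups are C_0 ≅ Z^4, C_1 ≅ Z^4.

The boundary map ∂_1: C_1 → C_0 is given by ∂[p,q] = [q] − [p].
The resulting 4×4 matrix has rank 3, and its Smith normal form has invariant factors (1,1,1).

Now H_k = ker ∂_k / im ∂_{k+1}, so:

  H_1: rank ker ∂_1 − rank ∂_2 = (4 − 3) − 0 = 1, and there is no ∂_2, so H_1 = Z.

H_1 ≅ Z.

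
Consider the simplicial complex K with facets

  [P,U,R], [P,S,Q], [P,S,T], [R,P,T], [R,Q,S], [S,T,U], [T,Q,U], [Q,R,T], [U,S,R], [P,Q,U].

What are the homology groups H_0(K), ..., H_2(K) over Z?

Fix the vertex order P < Q < R < S < T < U and write every simplex with vertices in increasing order. Then dim K = 2 and the simplices of K are:

  0-simplices (6): P, Q, R, S, T, U
  1-simplices (15): PQ, PR, PS, PT, PU, QR, QS, QT, QU, RS, RT, RU, ST, SU, TU
  2-simplices (10): PQS, PQU, PRT, PRU, PST, QRS, QRT, QTU, RSU, STU

so the chain groups are C_0 ≅ Z^6, C_1 ≅ Z^15, C_2 ≅ Z^10.

∂_1: C_1 → C_0 is given by ∂[p,q] = [q] − [p]. For instance
  ∂PU = U − P.
As a 6×15 matrix over Z this has rank 5, with invariant factors (1,1,1,1,1).

The boundary map ∂_2: C_2 → C_1 sends each 2-simplex [p,q,r] to [q,r] − [p,r] + [p,q]. For instance
  ∂QRS = RS − QS + QR,
  ∂STU = TU − SU + ST.
This gives a 15×10 integer matrix of rank 10; reducing to Smith normal form yields diagonal entries (1,1,1,1,1,1,1,1,1,2).

From H_k ≅ ker(∂_k) / im(∂_{k+1}) we obtain:

  H_0: rank C_0 − rank ∂_1 = 6 − 5 = 1, and the invariant factors of ∂_1 are all 1, so H_0 ≅ Z.
  H_1: rank ker ∂_1 − rank ∂_2 = (15 − 5) − 10 = 0, and ∂_2 has invariant factor 2 > 1, so H_1 ≅ Z/2Z.
  H_2: rank ker ∂_2 − rank ∂_3 = (10 − 10) − 0 = 0, and there is no ∂_3, so H_2 ≅ 0.

As a check, the Euler characteristic is 6 − 15 + 10 = 1, which agrees with 1 − 0 + 0 = 1.
(K is a triangulation of the real projective plane RP^2.)

H_0 = Z,  H_1 = Z/2Z,  H_2 = 0.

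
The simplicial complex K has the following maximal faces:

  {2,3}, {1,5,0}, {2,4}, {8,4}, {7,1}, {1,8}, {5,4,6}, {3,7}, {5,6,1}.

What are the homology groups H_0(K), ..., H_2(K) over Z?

H_0 ≅ Z,  H_1 ≅ Z^2,  H_2 = 0.

Take the total order 0 < 1 < 2 < 3 < 4 < 5 < 6 < 7 < 8 on the vertex set. Then K (dimension 2) consists of the simplices:

  0-simplices (9): [0], [1], [2], [3], [4], [5], [6], [7], [8]
  1-simplices (13): [0,1], [0,5], [1,5], [1,6], [1,7], [1,8], [2,3], [2,4], [3,7], [4,5], [4,6], [4,8], [5,6]
  2-simplices (3): [0,1,5], [1,5,6], [4,5,6]

so the chain groups are C_0 ≅ Z^9, C_1 ≅ Z^13, C_2 ≅ Z^3.

∂_1: C_1 → C_0 is given by ∂[p,q] = [q] − [p]. For instance
  ∂[0,5] = [5] − [0].
As a 9×13 matrix over Z this has rank 8, with invariant factors (1,1,1,1,1,1,1,1).

Boundary ∂_2: C_2 → C_1 acts by ∂[p,q,r] = [q,r] − [p,r] + [p,q]. For instance
  ∂[1,5,6] = [5,6] − [1,6] + [1,5],
  ∂[0,1,5] = [1,5] − [0,5] + [0,1].
The resulting 13×3 matrix has rank 3, and its Smith normal form has invariant factors (1,1,1).

Reading off H_k = ker ∂_k / im ∂_{k+1}:

  H_0: rank C_0 − rank ∂_1 = 9 − 8 = 1, and the invariant factors of ∂_1 are all 1, so H_0 ≅ Z.
  H_1: rank ker ∂_1 − rank ∂_2 = (13 − 8) − 3 = 2, and the invariant factors of ∂_2 are all 1, so H_1 ≅ Z^2.
  H_2: rank ker ∂_2 − rank ∂_3 = (3 − 3) − 0 = 0, and there is no ∂_3, so H_2 ≅ 0.

As a check, the Euler characteristic is 9 − 13 + 3 = -1, which agrees with 1 − 2 + 0 = -1.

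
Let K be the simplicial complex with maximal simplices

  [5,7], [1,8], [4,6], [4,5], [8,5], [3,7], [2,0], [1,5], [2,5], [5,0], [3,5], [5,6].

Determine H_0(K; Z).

Fix the vertex order 0 < 1 < 2 < 3 < 4 < 5 < 6 < 7 < 8 and write every simplex with vertices in increasing order. Then dim K = 1 and the simplices of K are:

  0-simplices (9): [0], [1], [2], [3], [4], [5], [6], [7], [8]
  1-simplices (12): [0,2], [0,5], [1,5], [1,8], [2,5], [3,5], [3,7], [4,5], [4,6], [5,6], [5,7], [5,8]

Hence C_0 ≅ Z^9, C_1 ≅ Z^12.

Boundary ∂_1: C_1 → C_0 is given by ∂[p,q] = [q] − [p]. For instance
  ∂[5,7] = [7] − [5].
This gives a 9×12 integer matrix of rank 8; reducing to Smith normal form yields diagonal entries (1,1,1,1,1,1,1,1).

Now H_k = ker ∂_k / im ∂_{k+1}, so:

  H_0: rank C_0 − rank ∂_1 = 9 − 8 = 1, and the invariant factors of ∂_1 are all 1, so H_0 = Z.

(K is a triangulation of a wedge of 4 circles.)

H_0 ≅ Z.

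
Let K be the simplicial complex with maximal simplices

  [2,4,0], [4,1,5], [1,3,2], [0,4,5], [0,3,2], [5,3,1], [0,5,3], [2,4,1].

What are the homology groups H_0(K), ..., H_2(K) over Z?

K has 6 vertices, 12 edges, 8 triangles.
rank ∂_0 = 0, rank ∂_1 = 5 ⇒ b_0 = 6 − 0 − 5 = 1; all invariant factors of ∂_1 are 1 so no torsion. So H_0 ≅ Z.
rank ∂_1 = 5, rank ∂_2 = 7 ⇒ b_1 = 12 − 5 − 7 = 0; all invariant factors of ∂_2 are 1 so no torsion. So H_1 ≅ 0.
rank ∂_2 = 7, rank ∂_3 = 0 ⇒ b_2 = 8 − 7 − 0 = 1. So H_2 ≅ Z.

H_0 = Z,  H_1 = 0,  H_2 = Z.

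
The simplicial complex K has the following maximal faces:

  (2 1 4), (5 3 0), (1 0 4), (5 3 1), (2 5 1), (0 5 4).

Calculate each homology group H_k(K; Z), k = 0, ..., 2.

H_0 ≅ Z,  H_1 ≅ Z,  H_2 = 0.

Take the total order 0 < 1 < 2 < 3 < 4 < 5 on the vertex set. Then K (dimension 2) consists of the simplices:

  0-simplices (6): [0], [1], [2], [3], [4], [5]
  1-simplices (12): [0,1], [0,3], [0,4], [0,5], [1,2], [1,3], [1,4], [1,5], [2,4], [2,5], [3,5], [4,5]
  2-simplices (6): [0,1,4], [0,3,5], [0,4,5], [1,2,4], [1,2,5], [1,3,5]

Hence C_0 ≅ Z^6, C_1 ≅ Z^12, C_2 ≅ Z^6.

∂_1: C_1 → C_0 maps an edge to its endpoints' difference, ∂[p,q] = q − p.
This gives a 6×12 integer matrix of rank 5; reducing to Smith normal form yields diagonal entries (1,1,1,1,1).

The boundary map ∂_2: C_2 → C_1 acts by ∂[p,q,r] = [q,r] − [p,r] + [p,q]. For instance
  ∂[0,4,5] = [4,5] − [0,5] + [0,4],
  ∂[1,3,5] = [3,5] − [1,5] + [1,3].
As a 12×6 matrix over Z this has rank 6, with invariant factors (1,1,1,1,1,1).

Now H_k = ker ∂_k / im ∂_{k+1}, so:

  H_0: rank C_0 − rank ∂_1 = 6 − 5 = 1, and the invariant factors of ∂_1 are all 1, so H_0 ≅ Z.
  H_1: rank ker ∂_1 − rank ∂_2 = (12 − 5) − 6 = 1, and the invariant factors of ∂_2 are all 1, so H_1 ≅ Z.
  H_2: rank ker ∂_2 − rank ∂_3 = (6 − 6) − 0 = 0, and there is no ∂_3, so H_2 ≅ 0.

As a check, the Euler characteristic is 6 − 12 + 6 = 0, which agrees with 1 − 1 + 0 = 0.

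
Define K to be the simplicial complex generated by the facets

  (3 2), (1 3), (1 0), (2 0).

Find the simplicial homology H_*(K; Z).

We work with the vertex ordering 0 < 1 < 2 < 3. The simplices of K, each written with vertices in increasing order, are:

  0-simplices (4): [0], [1], [2], [3]
  1-simplices (4): [0,1], [0,2], [1,3], [2,3]

so the chain groups are C_0 ≅ Z^4, C_1 ≅ Z^4.

∂_1: C_1 → C_0 sends each edge [p,q] (with p < q) to q − p.
As a 4×4 matrix over Z this has rank 3, with invariant factors (1,1,1).

Computing H_k = (kernel of ∂_k) / (image of ∂_{k+1}):

  H_0: rank C_0 − rank ∂_1 = 4 − 3 = 1, and the invariant factors of ∂_1 are all 1, so H_0 ≅ Z.
  H_1: rank ker ∂_1 − rank ∂_2 = (4 − 3) − 0 = 1, and there is no ∂_2, so H_1 ≅ Z.

(K is a triangulation of the circle S^1.)

H_0 ≅ Z,  H_1 ≅ Z.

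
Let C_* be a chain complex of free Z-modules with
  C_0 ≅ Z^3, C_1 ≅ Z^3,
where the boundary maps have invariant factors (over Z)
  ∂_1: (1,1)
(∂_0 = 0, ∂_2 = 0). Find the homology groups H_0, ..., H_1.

H_0: b_0 = 3 − 0 − 2 = 1; torsion from ∂_1 factors > 1: none. So H_0 ≅ Z.
H_1: b_1 = 3 − 2 − 0 = 1; torsion from ∂_2 factors > 1: none. So H_1 ≅ Z.

H_0 ≅ Z,  H_1 ≅ Z.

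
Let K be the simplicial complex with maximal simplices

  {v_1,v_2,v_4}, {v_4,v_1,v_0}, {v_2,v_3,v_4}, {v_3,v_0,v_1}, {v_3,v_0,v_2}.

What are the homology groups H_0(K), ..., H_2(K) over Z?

H_0 = Z,  H_1 = Z,  H_2 = 0.

We work with the vertex ordering v_0 < v_1 < v_2 < v_3 < v_4. The simplices of K, each written with vertices in increasing order, are:

  0-simplices (5): [v_0], [v_1], [v_2], [v_3], [v_4]
  1-simplices (10): [v_0,v_1], [v_0,v_2], [v_0,v_3], [v_0,v_4], [v_1,v_2], [v_1,v_3], [v_1,v_4], [v_2,v_3], [v_2,v_4], [v_3,v_4]
  2-simplices (5): [v_0,v_1,v_3], [v_0,v_1,v_4], [v_0,v_2,v_3], [v_1,v_2,v_4], [v_2,v_3,v_4]

Hence C_0 ≅ Z^5, C_1 ≅ Z^10, C_2 ≅ Z^5.

∂_1: C_1 → C_0 sends each edge [p,q] (with p < q) to q − p. For instance
  ∂[v_1,v_2] = [v_2] − [v_1].
The 5×10 boundary matrix has rank 4 and Smith normal form diag(1,1,1,1).

∂_2: C_2 → C_1 sends each 2-simplex [p,q,r] to [q,r] − [p,r] + [p,q]. For instance
  ∂[v_2,v_3,v_4] = [v_3,v_4] − [v_2,v_4] + [v_2,v_3],
  ∂[v_0,v_1,v_4] = [v_1,v_4] − [v_0,v_4] + [v_0,v_1].
The resulting 10×5 matrix has rank 5, and its Smith normal form has invariant factors (1,1,1,1,1).

Reading off H_k = ker ∂_k / im ∂_{k+1}:

  H_0: rank C_0 − rank ∂_1 = 5 − 4 = 1, and the invariant factors of ∂_1 are all 1, so H_0 ≅ Z.
  H_1: rank ker ∂_1 − rank ∂_2 = (10 − 4) − 5 = 1, and the invariant factors of ∂_2 are all 1, so H_1 ≅ Z.
  H_2: rank ker ∂_2 − rank ∂_3 = (5 − 5) − 0 = 0, and there is no ∂_3, so H_2 ≅ 0.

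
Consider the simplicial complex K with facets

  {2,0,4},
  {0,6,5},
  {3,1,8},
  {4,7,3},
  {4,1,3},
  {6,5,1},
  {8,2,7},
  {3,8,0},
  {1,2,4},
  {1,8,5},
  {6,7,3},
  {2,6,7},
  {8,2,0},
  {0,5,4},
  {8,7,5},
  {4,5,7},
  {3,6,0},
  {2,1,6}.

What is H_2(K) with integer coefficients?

Order the vertices as 0 < 1 < 2 < 3 < 4 < 5 < 6 < 7 < 8. Listing each simplex with vertices in this order, K has dimension 2 with simplices:

  0-simplices (9): [0], [1], [2], [3], [4], [5], [6], [7], [8]
  1-simplices (27): (27 of them)
  2-simplices (18): [0,2,4], [0,2,8], [0,3,6], [0,3,8], [0,4,5], [0,5,6], [1,2,4], [1,2,6], [1,3,4], [1,3,8], [1,5,6], [1,5,8], [2,6,7], [2,7,8], [3,4,7], [3,6,7], [4,5,7], [5,7,8]

so the chain groups are C_0 ≅ Z^9, C_1 ≅ Z^27, C_2 ≅ Z^18.

The boundary map ∂_1: C_1 → C_0 sends each edge [p,q] (with p < q) to q − p.
The 9×27 boundary matrix has rank 8 and Smith normal form diag(1,1,1,1,1,1,1,1).

∂_2: C_2 → C_1 acts by ∂[p,q,r] = [q,r] − [p,r] + [p,q]. For instance
  ∂[3,4,7] = [4,7] − [3,7] + [3,4],
  ∂[4,5,7] = [5,7] − [4,7] + [4,5].
The 27×18 boundary matrix has rank 17 and Smith normal form diag(1,1,1,1,1,1,1,1,1,1,1,1,1,1,1,1,1).

From H_k ≅ ker(∂_k) / im(∂_{k+1}) we obtain:

  H_2: rank ker ∂_2 − rank ∂_3 = (18 − 17) − 0 = 1, and there is no ∂_3, so H_2 = Z.

(K is a triangulation of the torus T^2.)

H_2 ≅ Z.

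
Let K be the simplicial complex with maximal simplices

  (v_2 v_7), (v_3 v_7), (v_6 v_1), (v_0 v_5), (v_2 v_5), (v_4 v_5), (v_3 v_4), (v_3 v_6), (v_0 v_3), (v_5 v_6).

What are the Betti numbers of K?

K has 8 vertices, 10 edges.
rank ∂_0 = 0, rank ∂_1 = 7 ⇒ b_0 = 8 − 0 − 7 = 1; all invariant factors of ∂_1 are 1 so no torsion. So H_0 = Z.
rank ∂_1 = 7, rank ∂_2 = 0 ⇒ b_1 = 10 − 7 − 0 = 3. So H_1 = Z^3.

b_0 = 1, b_1 = 3.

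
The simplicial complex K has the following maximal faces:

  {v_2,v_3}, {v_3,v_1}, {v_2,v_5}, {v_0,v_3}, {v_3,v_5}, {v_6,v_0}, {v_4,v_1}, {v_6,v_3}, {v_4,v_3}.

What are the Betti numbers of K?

We work with the vertex ordering v_0 < v_1 < v_2 < v_3 < v_4 < v_5 < v_6. The simplices of K, each written with vertices in increasing order, are:

  0-simplices (7): [v_0], [v_1], [v_2], [v_3], [v_4], [v_5], [v_6]
  1-simplices (9): [v_0,v_3], [v_0,v_6], [v_1,v_3], [v_1,v_4], [v_2,v_3], [v_2,v_5], [v_3,v_4], [v_3,v_5], [v_3,v_6]

Hence C_0 ≅ Z^7, C_1 ≅ Z^9.

∂_1: C_1 → C_0 maps an edge to its endpoints' difference, ∂[p,q] = q − p. For instance
  ∂[v_0,v_6] = [v_6] − [v_0].
As a 7×9 matrix over Z this has rank 6, with invariant factors (1,1,1,1,1,1).

Reading off H_k = ker ∂_k / im ∂_{k+1}:

  H_0: rank C_0 − rank ∂_1 = 7 − 6 = 1, and the invariant factors of ∂_1 are all 1, so H_0 = Z.
  H_1: rank ker ∂_1 − rank ∂_2 = (9 − 6) − 0 = 3, and there is no ∂_2, so H_1 = Z^3.

(K is a triangulation of a wedge of 3 circles.)

Hence the Betti numbers are b_0 = 1, b_1 = 3.

b_0 = 1, b_1 = 3.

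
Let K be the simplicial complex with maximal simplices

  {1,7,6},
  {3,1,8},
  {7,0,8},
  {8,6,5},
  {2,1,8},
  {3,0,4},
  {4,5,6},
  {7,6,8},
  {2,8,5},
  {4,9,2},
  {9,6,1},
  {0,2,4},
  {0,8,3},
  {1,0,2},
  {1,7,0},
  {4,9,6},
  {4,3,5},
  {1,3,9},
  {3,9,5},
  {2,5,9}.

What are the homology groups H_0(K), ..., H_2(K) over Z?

Fix the vertex order 0 < 1 < 2 < 3 < 4 < 5 < 6 < 7 < 8 < 9 and write every simplex with vertices in increasing order. Then dim K = 2 and the simplices of K are:

  0-simplices (10): [0], [1], [2], [3], [4], [5], [6], [7], [8], [9]
  1-simplices (30): (30 of them)
  2-simplices (20): (20 of them)

giving chain groups C_0 ≅ Z^10, C_1 ≅ Z^30, C_2 ≅ Z^20.

Boundary ∂_1: C_1 → C_0 is given by ∂[p,q] = [q] − [p]. For instance
  ∂[5,6] = [6] − [5].
This gives a 10×30 integer matrix of rank 9; reducing to Smith normal form yields diagonal entries (1,1,1,1,1,1,1,1,1).

Boundary ∂_2: C_2 → C_1 acts by ∂[p,q,r] = [q,r] − [p,r] + [p,q]. For instance
  ∂[4,5,6] = [5,6] − [4,6] + [4,5],
  ∂[0,2,4] = [2,4] − [0,4] + [0,2].
The resulting 30×20 matrix has rank 20, and its Smith normal form has invariant factors (1,1,1,1,1,1,1,1,1,1,1,1,1,1,1,1,1,1,1,2).

Reading off H_k = ker ∂_k / im ∂_{k+1}:

  H_0: rank C_0 − rank ∂_1 = 10 − 9 = 1, and the invariant factors of ∂_1 are all 1, so H_0 = Z.
  H_1: rank ker ∂_1 − rank ∂_2 = (30 − 9) − 20 = 1, and ∂_2 has invariant factor 2 > 1, so H_1 = Z ⊕ Z/2Z.
  H_2: rank ker ∂_2 − rank ∂_3 = (20 − 20) − 0 = 0, and there is no ∂_3, so H_2 = 0.

H_0 = Z,  H_1 = Z ⊕ Z/2Z,  H_2 = 0.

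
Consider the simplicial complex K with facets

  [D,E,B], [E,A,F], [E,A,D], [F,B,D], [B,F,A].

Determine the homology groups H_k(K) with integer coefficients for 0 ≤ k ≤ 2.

We work with the vertex ordering A < B < D < E < F. The simplices of K, each written with vertices in increasing order, are:

  0-simplices (5): A, B, D, E, F
  1-simplices (10): AB, AD, AE, AF, BD, BE, BF, DE, DF, EF
  2-simplices (5): ABF, ADE, AEF, BDE, BDF

Hence C_0 ≅ Z^5, C_1 ≅ Z^10, C_2 ≅ Z^5.

The boundary map ∂_1: C_1 → C_0 maps an edge to its endpoints' difference, ∂[p,q] = q − p. For instance
  ∂AE = E − A.
The resulting 5×10 matrix has rank 4, and its Smith normal form has invariant factors (1,1,1,1).

The boundary map ∂_2: C_2 → C_1 maps a triangle to the signed sum of its edges. For instance
  ∂BDE = DE − BE + BD,
  ∂ADE = DE − AE + AD.
As a 10×5 matrix over Z this has rank 5, with invariant factors (1,1,1,1,1).

Computing H_k = (kernel of ∂_k) / (image of ∂_{k+1}):

  H_0: rank C_0 − rank ∂_1 = 5 − 4 = 1, and the invariant factors of ∂_1 are all 1, so H_0 = Z.
  H_1: rank ker ∂_1 − rank ∂_2 = (10 − 4) − 5 = 1, and the invariant factors of ∂_2 are all 1, so H_1 = Z.
  H_2: rank ker ∂_2 − rank ∂_3 = (5 − 5) − 0 = 0, and there is no ∂_3, so H_2 = 0.

As a check, the Euler characteristic is 5 − 10 + 5 = 0, which agrees with 1 − 1 + 0 = 0.

H_0 = Z,  H_1 = Z,  H_2 = 0.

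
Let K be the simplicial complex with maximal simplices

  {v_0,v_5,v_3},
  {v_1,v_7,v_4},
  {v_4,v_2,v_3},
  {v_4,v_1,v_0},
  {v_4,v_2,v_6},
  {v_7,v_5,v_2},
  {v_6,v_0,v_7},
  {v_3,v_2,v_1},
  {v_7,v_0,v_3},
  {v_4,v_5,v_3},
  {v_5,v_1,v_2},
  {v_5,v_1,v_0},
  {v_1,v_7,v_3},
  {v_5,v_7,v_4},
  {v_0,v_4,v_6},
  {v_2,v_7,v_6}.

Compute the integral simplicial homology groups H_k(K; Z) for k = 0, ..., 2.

H_0 = Z,  H_1 = Z^2,  H_2 = Z.

We work with the vertex ordering v_0 < v_1 < v_2 < v_3 < v_4 < v_5 < v_6 < v_7. The simplices of K, each written with vertices in increasing order, are:

  0-simplices (8): [v_0], [v_1], [v_2], [v_3], [v_4], [v_5], [v_6], [v_7]
  1-simplices (24): (24 of them)
  2-simplices (16): (16 of them)

Hence C_0 ≅ Z^8, C_1 ≅ Z^24, C_2 ≅ Z^16.

∂_1: C_1 → C_0 sends each edge [p,q] (with p < q) to q − p.
As a 8×24 matrix over Z this has rank 7, with invariant factors (1,1,1,1,1,1,1).

∂_2: C_2 → C_1 maps a triangle to the signed sum of its edges. For instance
  ∂[v_1,v_4,v_7] = [v_4,v_7] − [v_1,v_7] + [v_1,v_4],
  ∂[v_0,v_3,v_5] = [v_3,v_5] − [v_0,v_5] + [v_0,v_3].
The resulting 24×16 matrix has rank 15, and its Smith normal form has invariant factors (1,1,1,1,1,1,1,1,1,1,1,1,1,1,1).

Computing H_k = (kernel of ∂_k) / (image of ∂_{k+1}):

  H_0: rank C_0 − rank ∂_1 = 8 − 7 = 1, and the invariant factors of ∂_1 are all 1, so H_0 ≅ Z.
  H_1: rank ker ∂_1 − rank ∂_2 = (24 − 7) − 15 = 2, and the invariant factors of ∂_2 are all 1, so H_1 ≅ Z^2.
  H_2: rank ker ∂_2 − rank ∂_3 = (16 − 15) − 0 = 1, and there is no ∂_3, so H_2 ≅ Z.

(K is a triangulation of the torus T^2.)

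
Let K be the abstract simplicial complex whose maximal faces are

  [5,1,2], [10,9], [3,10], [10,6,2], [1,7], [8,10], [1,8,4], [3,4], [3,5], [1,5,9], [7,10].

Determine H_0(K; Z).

H_0 ≅ Z.

Fix the vertex order 1 < 2 < 3 < 4 < 5 < 6 < 7 < 8 < 9 < 10 and write every simplex with vertices in increasing order. Then dim K = 2 and the simplices of K are:

  0-simplices (10): [1], [2], [3], [4], [5], [6], [7], [8], [9], [10]
  1-simplices (18): [1,2], [1,4], [1,5], [1,7], [1,8], [1,9], [2,5], [2,6], [2,10], [3,4], [3,5], [3,10], [4,8], [5,9], [6,10], [7,10], [8,10], [9,10]
  2-simplices (4): [1,2,5], [1,4,8], [1,5,9], [2,6,10]

Hence C_0 ≅ Z^10, C_1 ≅ Z^18, C_2 ≅ Z^4.

∂_1: C_1 → C_0 is given by ∂[p,q] = [q] − [p]. For instance
  ∂[5,9] = [9] − [5].
The 10×18 boundary matrix has rank 9 and Smith normal form diag(1,1,1,1,1,1,1,1,1).

Boundary ∂_2: C_2 → C_1 maps a triangle to the signed sum of its edges. For instance
  ∂[1,2,5] = [2,5] − [1,5] + [1,2],
  ∂[2,6,10] = [6,10] − [2,10] + [2,6].
The 18×4 boundary matrix has rank 4 and Smith normal form diag(1,1,1,1).

Reading off H_k = ker ∂_k / im ∂_{k+1}:

  H_0: rank C_0 − rank ∂_1 = 10 − 9 = 1, and the invariant factors of ∂_1 are all 1, so H_0 ≅ Z.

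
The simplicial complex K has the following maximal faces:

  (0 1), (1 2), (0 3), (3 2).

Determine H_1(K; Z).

Fix the vertex order 0 < 1 < 2 < 3 and write every simplex with vertices in increasing order. Then dim K = 1 and the simplices of K are:

  0-simplices (4): [0], [1], [2], [3]
  1-simplices (4): [0,1], [0,3], [1,2], [2,3]

so the chain groups are C_0 ≅ Z^4, C_1 ≅ Z^4.

The boundary map ∂_1: C_1 → C_0 maps an edge to its endpoints' difference, ∂[p,q] = q − p.
This gives a 4×4 integer matrix of rank 3; reducing to Smith normal form yields diagonal entries (1,1,1).

Computing H_k = (kernel of ∂_k) / (image of ∂_{k+1}):

  H_1: rank ker ∂_1 − rank ∂_2 = (4 − 3) − 0 = 1, and there is no ∂_2, so H_1 = Z.

H_1 ≅ Z.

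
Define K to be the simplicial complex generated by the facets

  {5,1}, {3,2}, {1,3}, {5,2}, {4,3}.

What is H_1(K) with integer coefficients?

H_1 ≅ Z.

Order the vertices as 1 < 2 < 3 < 4 < 5. Listing each simplex with vertices in this order, K has dimension 1 with simplices:

  0-simplices (5): [1], [2], [3], [4], [5]
  1-simplices (5): [1,3], [1,5], [2,3], [2,5], [3,4]

so the chain groups are C_0 ≅ Z^5, C_1 ≅ Z^5.

Boundary ∂_1: C_1 → C_0 sends each edge [p,q] (with p < q) to q − p. For instance
  ∂[1,3] = [3] − [1].
This gives a 5×5 integer matrix of rank 4; reducing to Smith normal form yields diagonal entries (1,1,1,1).

Computing H_k = (kernel of ∂_k) / (image of ∂_{k+1}):

  H_1: rank ker ∂_1 − rank ∂_2 = (5 − 4) − 0 = 1, and there is no ∂_2, so H_1 ≅ Z.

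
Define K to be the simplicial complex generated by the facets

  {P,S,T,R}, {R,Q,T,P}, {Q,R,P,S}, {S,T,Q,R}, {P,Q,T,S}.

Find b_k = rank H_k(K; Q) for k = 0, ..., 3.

Take the total order P < Q < R < S < T on the vertex set. Then K (dimension 3) consists of the simplices:

  0-simplices (5): P, Q, R, S, T
  1-simplices (10): PQ, PR, PS, PT, QR, QS, QT, RS, RT, ST
  2-simplices (10): PQR, PQS, PQT, PRS, PRT, PST, QRS, QRT, QST, RST
  3-simplices (5): PQRS, PQRT, PQST, PRST, QRST

Hence C_0 ≅ Z^5, C_1 ≅ Z^10, C_2 ≅ Z^10, C_3 ≅ Z^5.

Boundary ∂_1: C_1 → C_0 is given by ∂[p,q] = [q] − [p]. For instance
  ∂PQ = Q − P.
As a 5×10 matrix over Z this has rank 4, with invariant factors (1,1,1,1).

The boundary map ∂_2: C_2 → C_1 maps a triangle to the signed sum of its edges. For instance
  ∂QST = ST − QT + QS,
  ∂PRS = RS − PS + PR.
This gives a 10×10 integer matrix of rank 6; reducing to Smith normal form yields diagonal entries (1,1,1,1,1,1).

Boundary ∂_3: C_3 → C_2 sends each 3-simplex σ to the alternating sum Σ_i (−1)^i (σ with its i-th vertex removed). For instance
  ∂PQRS = QRS − PRS + PQS − PQR,
  ∂PQRT = QRT − PRT + PQT − PQR.
This gives a 10×5 integer matrix of rank 4; reducing to Smith normal form yields diagonal entries (1,1,1,1).

Reading off H_k = ker ∂_k / im ∂_{k+1}:

  H_0: rank C_0 − rank ∂_1 = 5 − 4 = 1, and the invariant factors of ∂_1 are all 1, so H_0 = Z.
  H_1: rank ker ∂_1 − rank ∂_2 = (10 − 4) − 6 = 0, and the invariant factors of ∂_2 are all 1, so H_1 = 0.
  H_2: rank ker ∂_2 − rank ∂_3 = (10 − 6) − 4 = 0, and the invariant factors of ∂_3 are all 1, so H_2 = 0.
  H_3: rank ker ∂_3 − rank ∂_4 = (5 − 4) − 0 = 1, and there is no ∂_4, so H_3 = Z.

As a check, the Euler characteristic is 5 − 10 + 10 − 5 = 0, which agrees with 1 − 0 + 0 − 1 = 0.

Hence the Betti numbers are b_0 = 1, b_1 = 0, b_2 = 0, b_3 = 1.

b_0 = 1, b_1 = 0, b_2 = 0, b_3 = 1.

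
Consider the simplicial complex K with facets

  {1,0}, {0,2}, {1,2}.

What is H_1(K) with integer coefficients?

H_1 = Z.

Fix the vertex order 0 < 1 < 2 and write every simplex with vertices in increasing order. Then dim K = 1 and the simplices of K are:

  0-simplices (3): [0], [1], [2]
  1-simplices (3): [0,1], [0,2], [1,2]

Hence C_0 ≅ Z^3, C_1 ≅ Z^3.

Boundary ∂_1: C_1 → C_0 is given by ∂[p,q] = [q] − [p].
This gives a 3×3 integer matrix of rank 2; reducing to Smith normal form yields diagonal entries (1,1).

Computing H_k = (kernel of ∂_k) / (image of ∂_{k+1}):

  H_1: rank ker ∂_1 − rank ∂_2 = (3 − 2) − 0 = 1, and there is no ∂_2, so H_1 ≅ Z.

(K is a triangulation of the circle S^1.)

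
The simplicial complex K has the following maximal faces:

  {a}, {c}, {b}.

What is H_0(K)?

H_0 ≅ Z^3.

We work with the vertex ordering a < b < c. The simplices of K, each written with vertices in increasing order, are:

  0-simplices (3): a, b, c

giving chain groups C_0 ≅ Z^3.

Computing H_k = (kernel of ∂_k) / (image of ∂_{k+1}):

  H_0: rank C_0 − rank ∂_1 = 3 − 0 = 3, and there is no ∂_1, so H_0 ≅ Z^3.

(K is a triangulation of a set of 3 points.)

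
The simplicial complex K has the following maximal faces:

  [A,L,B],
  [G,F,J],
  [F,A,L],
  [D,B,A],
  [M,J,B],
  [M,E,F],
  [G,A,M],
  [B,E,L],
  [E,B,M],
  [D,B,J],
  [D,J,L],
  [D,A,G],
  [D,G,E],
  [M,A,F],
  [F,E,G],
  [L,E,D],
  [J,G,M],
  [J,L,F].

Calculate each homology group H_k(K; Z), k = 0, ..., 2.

H_0 = Z,  H_1 = Z ⊕ Z/2,  H_2 = 0.

We work with the vertex ordering A < B < D < E < F < G < J < L < M. The simplices of K, each written with vertices in increasing order, are:

  0-simplices (9): A, B, D, E, F, G, J, L, M
  1-simplices (27): AB, AD, AF, AG, AL, AM, BD, BE, BJ, BL, BM, DE, DG, DJ, DL, EF, EG, EL, EM, FG, FJ, FL, FM, GJ, GM, JL, JM
  2-simplices (18): ABD, ABL, ADG, AFL, AFM, AGM, BDJ, BEL, BEM, BJM, DEG, DEL, DJL, EFG, EFM, FGJ, FJL, GJM

Hence C_0 ≅ Z^9, C_1 ≅ Z^27, C_2 ≅ Z^18.

∂_1: C_1 → C_0 sends each edge [p,q] (with p < q) to q − p. For instance
  ∂DJ = J − D.
This gives a 9×27 integer matrix of rank 8; reducing to Smith normal form yields diagonal entries (1,1,1,1,1,1,1,1).

∂_2: C_2 → C_1 sends each 2-simplex [p,q,r] to [q,r] − [p,r] + [p,q]. For instance
  ∂FJL = JL − FL + FJ,
  ∂AFL = FL − AL + AF.
The resulting 27×18 matrix has rank 18, and its Smith normal form has invariant factors (1,1,1,1,1,1,1,1,1,1,1,1,1,1,1,1,1,2).

From H_k ≅ ker(∂_k) / im(∂_{k+1}) we obtain:

  H_0: rank C_0 − rank ∂_1 = 9 − 8 = 1, and the invariant factors of ∂_1 are all 1, so H_0 = Z.
  H_1: rank ker ∂_1 − rank ∂_2 = (27 − 8) − 18 = 1, and ∂_2 has invariant factor 2 > 1, so H_1 = Z ⊕ Z/2.
  H_2: rank ker ∂_2 − rank ∂_3 = (18 − 18) − 0 = 0, and there is no ∂_3, so H_2 = 0.

As a check, the Euler characteristic is 9 − 27 + 18 = 0, which agrees with 1 − 1 + 0 = 0.
(K is a triangulation of the Klein bottle.)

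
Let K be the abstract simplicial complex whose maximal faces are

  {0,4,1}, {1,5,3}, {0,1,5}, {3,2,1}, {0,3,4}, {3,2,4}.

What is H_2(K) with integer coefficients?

H_2 = 0.

Take the total order 0 < 1 < 2 < 3 < 4 < 5 on the vertex set. Then K (dimension 2) consists of the simplices:

  0-simplices (6): [0], [1], [2], [3], [4], [5]
  1-simplices (12): [0,1], [0,3], [0,4], [0,5], [1,2], [1,3], [1,4], [1,5], [2,3], [2,4], [3,4], [3,5]
  2-simplices (6): [0,1,4], [0,1,5], [0,3,4], [1,2,3], [1,3,5], [2,3,4]

so the chain groups are C_0 ≅ Z^6, C_1 ≅ Z^12, C_2 ≅ Z^6.

The boundary map ∂_1: C_1 → C_0 is given by ∂[p,q] = [q] − [p]. For instance
  ∂[2,3] = [3] − [2].
This gives a 6×12 integer matrix of rank 5; reducing to Smith normal form yields diagonal entries (1,1,1,1,1).

Boundary ∂_2: C_2 → C_1 maps a triangle to the signed sum of its edges. For instance
  ∂[1,3,5] = [3,5] − [1,5] + [1,3],
  ∂[2,3,4] = [3,4] − [2,4] + [2,3].
The 12×6 boundary matrix has rank 6 and Smith normal form diag(1,1,1,1,1,1).

Now H_k = ker ∂_k / im ∂_{k+1}, so:

  H_2: rank ker ∂_2 − rank ∂_3 = (6 − 6) − 0 = 0, and there is no ∂_3, so H_2 = 0.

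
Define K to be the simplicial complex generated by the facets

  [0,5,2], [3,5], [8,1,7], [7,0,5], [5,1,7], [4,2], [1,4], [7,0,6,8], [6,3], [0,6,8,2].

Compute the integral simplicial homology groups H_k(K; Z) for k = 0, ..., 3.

We work with the vertex ordering 0 < 1 < 2 < 3 < 4 < 5 < 6 < 7 < 8. The simplices of K, each written with vertices in increasing order, are:

  0-simplices (9): [0], [1], [2], [3], [4], [5], [6], [7], [8]
  1-simplices (19): [0,2], [0,5], [0,6], [0,7], [0,8], [1,4], [1,5], [1,7], [1,8], [2,4], [2,5], [2,6], [2,8], [3,5], [3,6], [5,7], [6,7], [6,8], [7,8]
  2-simplices (11): [0,2,5], [0,2,6], [0,2,8], [0,5,7], [0,6,7], [0,6,8], [0,7,8], [1,5,7], [1,7,8], [2,6,8], [6,7,8]
  3-simplices (2): [0,2,6,8], [0,6,7,8]

Hence C_0 ≅ Z^9, C_1 ≅ Z^19, C_2 ≅ Z^11, C_3 ≅ Z^2.

The boundary map ∂_1: C_1 → C_0 is given by ∂[p,q] = [q] − [p].
As a 9×19 matrix over Z this has rank 8, with invariant factors (1,1,1,1,1,1,1,1).

∂_2: C_2 → C_1 acts by ∂[p,q,r] = [q,r] − [p,r] + [p,q]. For instance
  ∂[0,6,8] = [6,8] − [0,8] + [0,6],
  ∂[0,5,7] = [5,7] − [0,7] + [0,5].
The resulting 19×11 matrix has rank 9, and its Smith normal form has invariant factors (1,1,1,1,1,1,1,1,1).

Boundary ∂_3: C_3 → C_2 sends each 3-simplex σ to the alternating sum Σ_i (−1)^i (σ with its i-th vertex removed). For instance
  ∂[0,2,6,8] = [2,6,8] − [0,6,8] + [0,2,8] − [0,2,6],
  ∂[0,6,7,8] = [6,7,8] − [0,7,8] + [0,6,8] − [0,6,7].
This gives a 11×2 integer matrix of rank 2; reducing to Smith normal form yields diagonal entries (1,1).

Reading off H_k = ker ∂_k / im ∂_{k+1}:

  H_0: rank C_0 − rank ∂_1 = 9 − 8 = 1, and the invariant factors of ∂_1 are all 1, so H_0 = Z.
  H_1: rank ker ∂_1 − rank ∂_2 = (19 − 8) − 9 = 2, and the invariant factors of ∂_2 are all 1, so H_1 = Z^2.
  H_2: rank ker ∂_2 − rank ∂_3 = (11 − 9) − 2 = 0, and the invariant factors of ∂_3 are all 1, so H_2 = 0.
  H_3: rank ker ∂_3 − rank ∂_4 = (2 − 2) − 0 = 0, and there is no ∂_4, so H_3 = 0.

H_0 = Z,  H_1 = Z^2,  H_2 = 0,  H_3 = 0.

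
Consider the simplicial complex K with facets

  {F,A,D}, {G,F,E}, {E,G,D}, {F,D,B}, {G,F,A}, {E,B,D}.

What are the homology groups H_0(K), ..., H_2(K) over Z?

K has 6 vertices, 12 edges, 6 triangles.
rank ∂_0 = 0, rank ∂_1 = 5 ⇒ b_0 = 6 − 0 − 5 = 1; all invariant factors of ∂_1 are 1 so no torsion. So H_0 = Z.
rank ∂_1 = 5, rank ∂_2 = 6 ⇒ b_1 = 12 − 5 − 6 = 1; all invariant factors of ∂_2 are 1 so no torsion. So H_1 = Z.
rank ∂_2 = 6, rank ∂_3 = 0 ⇒ b_2 = 6 − 6 − 0 = 0. So H_2 = 0.

H_0 ≅ Z,  H_1 ≅ Z,  H_2 = 0.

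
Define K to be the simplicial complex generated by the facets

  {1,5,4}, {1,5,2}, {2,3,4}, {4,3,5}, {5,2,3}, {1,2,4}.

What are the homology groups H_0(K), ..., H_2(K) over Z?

H_0 = Z,  H_1 = 0,  H_2 = Z.

Order the vertices as 1 < 2 < 3 < 4 < 5. Listing each simplex with vertices in this order, K has dimension 2 with simplices:

  0-simplices (5): [1], [2], [3], [4], [5]
  1-simplices (9): [1,2], [1,4], [1,5], [2,3], [2,4], [2,5], [3,4], [3,5], [4,5]
  2-simplices (6): [1,2,4], [1,2,5], [1,4,5], [2,3,4], [2,3,5], [3,4,5]

giving chain groups C_0 ≅ Z^5, C_1 ≅ Z^9, C_2 ≅ Z^6.

The boundary map ∂_1: C_1 → C_0 maps an edge to its endpoints' difference, ∂[p,q] = q − p.
The resulting 5×9 matrix has rank 4, and its Smith normal form has invariant factors (1,1,1,1).

Boundary ∂_2: C_2 → C_1 sends each 2-simplex [p,q,r] to [q,r] − [p,r] + [p,q]. For instance
  ∂[3,4,5] = [4,5] − [3,5] + [3,4],
  ∂[2,3,4] = [3,4] − [2,4] + [2,3].
The 9×6 boundary matrix has rank 5 and Smith normal form diag(1,1,1,1,1).

Now H_k = ker ∂_k / im ∂_{k+1}, so:

  H_0: rank C_0 − rank ∂_1 = 5 − 4 = 1, and the invariant factors of ∂_1 are all 1, so H_0 = Z.
  H_1: rank ker ∂_1 − rank ∂_2 = (9 − 4) − 5 = 0, and the invariant factors of ∂_2 are all 1, so H_1 = 0.
  H_2: rank ker ∂_2 − rank ∂_3 = (6 − 5) − 0 = 1, and there is no ∂_3, so H_2 = Z.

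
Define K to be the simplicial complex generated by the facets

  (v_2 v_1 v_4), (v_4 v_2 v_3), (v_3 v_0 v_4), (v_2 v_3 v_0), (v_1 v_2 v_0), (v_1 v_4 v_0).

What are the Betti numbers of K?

Take the total order v_0 < v_1 < v_2 < v_3 < v_4 on the vertex set. Then K (dimension 2) consists of the simplices:

  0-simplices (5): [v_0], [v_1], [v_2], [v_3], [v_4]
  1-simplices (9): [v_0,v_1], [v_0,v_2], [v_0,v_3], [v_0,v_4], [v_1,v_2], [v_1,v_4], [v_2,v_3], [v_2,v_4], [v_3,v_4]
  2-simplices (6): [v_0,v_1,v_2], [v_0,v_1,v_4], [v_0,v_2,v_3], [v_0,v_3,v_4], [v_1,v_2,v_4], [v_2,v_3,v_4]

so the chain groups are C_0 ≅ Z^5, C_1 ≅ Z^9, C_2 ≅ Z^6.

Boundary ∂_1: C_1 → C_0 maps an edge to its endpoints' difference, ∂[p,q] = q − p. For instance
  ∂[v_0,v_4] = [v_4] − [v_0].
As a 5×9 matrix over Z this has rank 4, with invariant factors (1,1,1,1).

Boundary ∂_2: C_2 → C_1 sends each 2-simplex [p,q,r] to [q,r] − [p,r] + [p,q]. For instance
  ∂[v_1,v_2,v_4] = [v_2,v_4] − [v_1,v_4] + [v_1,v_2],
  ∂[v_0,v_1,v_2] = [v_1,v_2] − [v_0,v_2] + [v_0,v_1].
As a 9×6 matrix over Z this has rank 5, with invariant factors (1,1,1,1,1).

Computing H_k = (kernel of ∂_k) / (image of ∂_{k+1}):

  H_0: rank C_0 − rank ∂_1 = 5 − 4 = 1, and the invariant factors of ∂_1 are all 1, so H_0 = Z.
  H_1: rank ker ∂_1 − rank ∂_2 = (9 − 4) − 5 = 0, and the invariant factors of ∂_2 are all 1, so H_1 = 0.
  H_2: rank ker ∂_2 − rank ∂_3 = (6 − 5) − 0 = 1, and there is no ∂_3, so H_2 = Z.

As a check, the Euler characteristic is 5 − 9 + 6 = 2, which agrees with 1 − 0 + 1 = 2.
(K is a triangulation of the 2-sphere S^2.)

Hence the Betti numbers are b_0 = 1, b_1 = 0, b_2 = 1.

b_0 = 1, b_1 = 0, b_2 = 1.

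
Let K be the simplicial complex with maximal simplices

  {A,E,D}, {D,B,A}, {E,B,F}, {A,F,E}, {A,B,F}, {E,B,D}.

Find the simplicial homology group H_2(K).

Take the total order A < B < D < E < F on the vertex set. Then K (dimension 2) consists of the simplices:

  0-simplices (5): A, B, D, E, F
  1-simplices (9): AB, AD, AE, AF, BD, BE, BF, DE, EF
  2-simplices (6): ABD, ABF, ADE, AEF, BDE, BEF

giving chain groups C_0 ≅ Z^5, C_1 ≅ Z^9, C_2 ≅ Z^6.

The boundary map ∂_1: C_1 → C_0 is given by ∂[p,q] = [q] − [p]. For instance
  ∂AF = F − A.
The resulting 5×9 matrix has rank 4, and its Smith normal form has invariant factors (1,1,1,1).

∂_2: C_2 → C_1 maps a triangle to the signed sum of its edges. For instance
  ∂ABD = BD − AD + AB,
  ∂AEF = EF − AF + AE.
The resulting 9×6 matrix has rank 5, and its Smith normal form has invariant factors (1,1,1,1,1).

Reading off H_k = ker ∂_k / im ∂_{k+1}:

  H_2: rank ker ∂_2 − rank ∂_3 = (6 − 5) − 0 = 1, and there is no ∂_3, so H_2 = Z.

H_2 = Z.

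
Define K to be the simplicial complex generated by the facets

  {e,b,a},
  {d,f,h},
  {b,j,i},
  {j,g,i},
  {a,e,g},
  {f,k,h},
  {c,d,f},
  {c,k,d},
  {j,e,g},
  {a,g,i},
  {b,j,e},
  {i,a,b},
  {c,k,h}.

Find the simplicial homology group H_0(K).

H_0 ≅ Z^2.

Take the total order a < b < c < d < e < f < g < h < i < j < k on the vertex set. Then K (dimension 2) consists of the simplices:

  0-simplices (11): a, b, c, d, e, f, g, h, i, j, k
  1-simplices (22): ab, ae, ag, ai, be, bi, bj, cd, cf, ch, ck, df, dh, dk, eg, ej, fh, fk, gi, gj, hk, ij
  2-simplices (13): abe, abi, aeg, agi, bej, bij, cdf, cdk, chk, dfh, egj, fhk, gij

giving chain groups C_0 ≅ Z^11, C_1 ≅ Z^22, C_2 ≅ Z^13.

∂_1: C_1 → C_0 maps an edge to its endpoints' difference, ∂[p,q] = q − p.
This gives a 11×22 integer matrix of rank 9; reducing to Smith normal form yields diagonal entries (1,1,1,1,1,1,1,1,1).

The boundary map ∂_2: C_2 → C_1 acts by ∂[p,q,r] = [q,r] − [p,r] + [p,q]. For instance
  ∂chk = hk − ck + ch,
  ∂dfh = fh − dh + df.
This gives a 22×13 integer matrix of rank 12; reducing to Smith normal form yields diagonal entries (1,1,1,1,1,1,1,1,1,1,1,1).

Computing H_k = (kernel of ∂_k) / (image of ∂_{k+1}):

  H_0: rank C_0 − rank ∂_1 = 11 − 9 = 2, and the invariant factors of ∂_1 are all 1, so H_0 ≅ Z^2.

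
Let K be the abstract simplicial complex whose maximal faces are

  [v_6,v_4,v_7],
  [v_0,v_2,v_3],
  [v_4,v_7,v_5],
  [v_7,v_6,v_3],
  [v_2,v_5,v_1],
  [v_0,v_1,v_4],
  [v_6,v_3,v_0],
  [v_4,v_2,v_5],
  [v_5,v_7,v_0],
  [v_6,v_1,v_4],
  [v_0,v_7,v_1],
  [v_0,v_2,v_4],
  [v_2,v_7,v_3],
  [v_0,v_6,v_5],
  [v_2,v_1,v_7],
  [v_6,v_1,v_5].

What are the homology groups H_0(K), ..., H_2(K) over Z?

H_0 ≅ Z,  H_1 ≅ Z^2,  H_2 ≅ Z.

We work with the vertex ordering v_0 < v_1 < v_2 < v_3 < v_4 < v_5 < v_6 < v_7. The simplices of K, each written with vertices in increasing order, are:

  0-simplices (8): [v_0], [v_1], [v_2], [v_3], [v_4], [v_5], [v_6], [v_7]
  1-simplices (24): (24 of them)
  2-simplices (16): (16 of them)

giving chain groups C_0 ≅ Z^8, C_1 ≅ Z^24, C_2 ≅ Z^16.

Boundary ∂_1: C_1 → C_0 is given by ∂[p,q] = [q] − [p].
As a 8×24 matrix over Z this has rank 7, with invariant factors (1,1,1,1,1,1,1).

Boundary ∂_2: C_2 → C_1 maps a triangle to the signed sum of its edges. For instance
  ∂[v_1,v_2,v_5] = [v_2,v_5] − [v_1,v_5] + [v_1,v_2],
  ∂[v_1,v_4,v_6] = [v_4,v_6] − [v_1,v_6] + [v_1,v_4].
As a 24×16 matrix over Z this has rank 15, with invariant factors (1,1,1,1,1,1,1,1,1,1,1,1,1,1,1).

Computing H_k = (kernel of ∂_k) / (image of ∂_{k+1}):

  H_0: rank C_0 − rank ∂_1 = 8 − 7 = 1, and the invariant factors of ∂_1 are all 1, so H_0 = Z.
  H_1: rank ker ∂_1 − rank ∂_2 = (24 − 7) − 15 = 2, and the invariant factors of ∂_2 are all 1, so H_1 = Z^2.
  H_2: rank ker ∂_2 − rank ∂_3 = (16 − 15) − 0 = 1, and there is no ∂_3, so H_2 = Z.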